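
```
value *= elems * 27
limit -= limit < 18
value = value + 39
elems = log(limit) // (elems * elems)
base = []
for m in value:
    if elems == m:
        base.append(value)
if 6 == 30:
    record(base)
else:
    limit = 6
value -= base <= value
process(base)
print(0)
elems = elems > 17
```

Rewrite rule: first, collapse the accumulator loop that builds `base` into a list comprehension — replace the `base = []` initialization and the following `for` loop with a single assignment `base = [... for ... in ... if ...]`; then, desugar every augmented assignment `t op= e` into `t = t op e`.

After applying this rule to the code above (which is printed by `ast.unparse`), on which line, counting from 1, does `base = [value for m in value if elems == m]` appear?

Transformed code:
value = value * (elems * 27)
limit = limit - (limit < 18)
value = value + 39
elems = log(limit) // (elems * elems)
base = [value for m in value if elems == m]
if 6 == 30:
    record(base)
else:
    limit = 6
value = value - (base <= value)
process(base)
print(0)
elems = elems > 17

5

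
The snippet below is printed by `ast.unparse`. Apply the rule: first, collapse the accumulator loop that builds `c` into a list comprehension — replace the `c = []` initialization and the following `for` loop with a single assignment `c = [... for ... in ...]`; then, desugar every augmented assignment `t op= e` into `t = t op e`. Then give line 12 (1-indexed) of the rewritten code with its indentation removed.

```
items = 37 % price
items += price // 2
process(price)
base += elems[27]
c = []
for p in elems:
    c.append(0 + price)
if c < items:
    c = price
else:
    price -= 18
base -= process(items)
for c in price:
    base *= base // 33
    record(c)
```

Transformed code:
items = 37 % price
items = items + price // 2
process(price)
base = base + elems[27]
c = [0 + price for p in elems]
if c < items:
    c = price
else:
    price = price - 18
base = base - process(items)
for c in price:
    base = base * (base // 33)
    record(c)

base = base * (base // 33)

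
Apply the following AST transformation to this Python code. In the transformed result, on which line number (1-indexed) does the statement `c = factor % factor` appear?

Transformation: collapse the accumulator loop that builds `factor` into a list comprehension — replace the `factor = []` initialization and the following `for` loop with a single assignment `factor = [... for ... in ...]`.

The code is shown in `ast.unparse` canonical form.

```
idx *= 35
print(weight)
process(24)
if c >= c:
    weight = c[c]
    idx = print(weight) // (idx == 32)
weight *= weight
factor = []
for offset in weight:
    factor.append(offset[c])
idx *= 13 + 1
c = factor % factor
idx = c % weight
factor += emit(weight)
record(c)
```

10

Transformed code:
idx *= 35
print(weight)
process(24)
if c >= c:
    weight = c[c]
    idx = print(weight) // (idx == 32)
weight *= weight
factor = [offset[c] for offset in weight]
idx *= 13 + 1
c = factor % factor
idx = c % weight
factor += emit(weight)
record(c)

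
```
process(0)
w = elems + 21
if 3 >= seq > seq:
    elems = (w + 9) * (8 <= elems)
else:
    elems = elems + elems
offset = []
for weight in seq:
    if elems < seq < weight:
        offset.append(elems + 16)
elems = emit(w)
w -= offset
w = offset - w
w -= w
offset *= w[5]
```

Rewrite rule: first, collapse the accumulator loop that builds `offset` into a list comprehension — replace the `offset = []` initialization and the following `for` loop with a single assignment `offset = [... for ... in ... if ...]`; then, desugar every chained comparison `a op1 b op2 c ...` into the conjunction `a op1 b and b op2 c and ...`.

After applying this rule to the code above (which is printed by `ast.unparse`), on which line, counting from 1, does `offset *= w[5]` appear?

Transformed code:
process(0)
w = elems + 21
if 3 >= seq and seq > seq:
    elems = (w + 9) * (8 <= elems)
else:
    elems = elems + elems
offset = [elems + 16 for weight in seq if elems < seq and seq < weight]
elems = emit(w)
w -= offset
w = offset - w
w -= w
offset *= w[5]

12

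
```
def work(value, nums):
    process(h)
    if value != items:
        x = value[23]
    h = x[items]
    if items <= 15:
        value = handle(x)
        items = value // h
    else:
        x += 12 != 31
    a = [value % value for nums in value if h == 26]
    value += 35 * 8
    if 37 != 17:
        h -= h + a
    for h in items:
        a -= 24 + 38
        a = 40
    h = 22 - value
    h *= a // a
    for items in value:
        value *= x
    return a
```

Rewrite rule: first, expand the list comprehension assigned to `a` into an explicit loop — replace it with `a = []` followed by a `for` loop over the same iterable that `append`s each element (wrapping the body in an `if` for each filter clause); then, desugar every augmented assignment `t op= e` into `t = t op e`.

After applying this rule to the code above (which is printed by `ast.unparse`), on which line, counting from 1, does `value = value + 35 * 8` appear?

Transformed code:
def work(value, nums):
    process(h)
    if value != items:
        x = value[23]
    h = x[items]
    if items <= 15:
        value = handle(x)
        items = value // h
    else:
        x = x + (12 != 31)
    a = []
    for nums in value:
        if h == 26:
            a.append(value % value)
    value = value + 35 * 8
    if 37 != 17:
        h = h - (h + a)
    for h in items:
        a = a - (24 + 38)
        a = 40
    h = 22 - value
    h = h * (a // a)
    for items in value:
        value = value * x
    return a

15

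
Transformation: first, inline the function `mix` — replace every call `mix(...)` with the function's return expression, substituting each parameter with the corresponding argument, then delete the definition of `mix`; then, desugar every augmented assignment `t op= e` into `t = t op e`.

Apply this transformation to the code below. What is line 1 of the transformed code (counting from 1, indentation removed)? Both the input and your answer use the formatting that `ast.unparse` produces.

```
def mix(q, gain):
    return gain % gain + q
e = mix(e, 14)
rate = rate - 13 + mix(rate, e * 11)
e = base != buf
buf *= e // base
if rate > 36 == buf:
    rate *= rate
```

e = 14 % 14 + e

Transformed code:
e = 14 % 14 + e
rate = rate - 13 + (e * 11 % (e * 11) + rate)
e = base != buf
buf = buf * (e // base)
if rate > 36 == buf:
    rate = rate * rate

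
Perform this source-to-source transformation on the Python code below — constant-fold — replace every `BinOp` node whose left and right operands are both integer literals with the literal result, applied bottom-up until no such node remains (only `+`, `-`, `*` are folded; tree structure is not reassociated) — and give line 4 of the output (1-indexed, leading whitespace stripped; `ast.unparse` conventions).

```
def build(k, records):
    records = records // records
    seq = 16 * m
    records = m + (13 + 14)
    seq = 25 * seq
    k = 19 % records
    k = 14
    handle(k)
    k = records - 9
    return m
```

Transformed code:
def build(k, records):
    records = records // records
    seq = 16 * m
    records = m + 27
    seq = 25 * seq
    k = 19 % records
    k = 14
    handle(k)
    k = records - 9
    return m

records = m + 27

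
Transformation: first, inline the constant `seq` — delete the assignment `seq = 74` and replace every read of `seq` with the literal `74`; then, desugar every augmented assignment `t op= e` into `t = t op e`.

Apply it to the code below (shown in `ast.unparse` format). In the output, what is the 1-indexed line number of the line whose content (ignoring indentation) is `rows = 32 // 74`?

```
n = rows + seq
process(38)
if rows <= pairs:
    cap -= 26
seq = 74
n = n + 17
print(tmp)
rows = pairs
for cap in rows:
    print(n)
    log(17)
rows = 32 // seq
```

Transformed code:
n = rows + 74
process(38)
if rows <= pairs:
    cap = cap - 26
n = n + 17
print(tmp)
rows = pairs
for cap in rows:
    print(n)
    log(17)
rows = 32 // 74

11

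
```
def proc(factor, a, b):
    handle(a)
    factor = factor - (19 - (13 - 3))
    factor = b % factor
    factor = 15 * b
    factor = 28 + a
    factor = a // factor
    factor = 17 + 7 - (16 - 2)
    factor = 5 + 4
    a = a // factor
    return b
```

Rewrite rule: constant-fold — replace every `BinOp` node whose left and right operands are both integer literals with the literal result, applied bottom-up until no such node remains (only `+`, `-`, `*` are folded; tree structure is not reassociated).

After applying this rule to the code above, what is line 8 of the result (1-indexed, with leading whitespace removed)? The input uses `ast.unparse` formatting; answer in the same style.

Transformed code:
def proc(factor, a, b):
    handle(a)
    factor = factor - 9
    factor = b % factor
    factor = 15 * b
    factor = 28 + a
    factor = a // factor
    factor = 10
    factor = 9
    a = a // factor
    return b

factor = 10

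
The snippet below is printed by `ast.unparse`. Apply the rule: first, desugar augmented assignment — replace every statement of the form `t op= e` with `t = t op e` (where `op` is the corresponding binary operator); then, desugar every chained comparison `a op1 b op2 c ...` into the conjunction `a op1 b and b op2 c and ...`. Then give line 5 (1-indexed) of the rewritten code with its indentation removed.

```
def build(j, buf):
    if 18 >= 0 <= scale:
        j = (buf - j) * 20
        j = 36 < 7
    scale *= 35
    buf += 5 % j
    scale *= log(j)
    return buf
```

Transformed code:
def build(j, buf):
    if 18 >= 0 and 0 <= scale:
        j = (buf - j) * 20
        j = 36 < 7
    scale = scale * 35
    buf = buf + 5 % j
    scale = scale * log(j)
    return buf

scale = scale * 35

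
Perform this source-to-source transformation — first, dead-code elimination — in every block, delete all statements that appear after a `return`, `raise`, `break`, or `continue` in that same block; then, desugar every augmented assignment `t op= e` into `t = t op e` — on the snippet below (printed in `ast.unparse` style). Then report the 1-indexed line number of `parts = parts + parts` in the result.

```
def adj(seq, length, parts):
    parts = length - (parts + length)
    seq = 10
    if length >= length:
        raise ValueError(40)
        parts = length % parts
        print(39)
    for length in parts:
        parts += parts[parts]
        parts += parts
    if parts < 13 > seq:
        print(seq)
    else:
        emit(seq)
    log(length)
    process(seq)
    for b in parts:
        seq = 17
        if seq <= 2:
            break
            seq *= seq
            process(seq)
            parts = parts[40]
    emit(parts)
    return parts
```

Transformed code:
def adj(seq, length, parts):
    parts = length - (parts + length)
    seq = 10
    if length >= length:
        raise ValueError(40)
    for length in parts:
        parts = parts + parts[parts]
        parts = parts + parts
    if parts < 13 > seq:
        print(seq)
    else:
        emit(seq)
    log(length)
    process(seq)
    for b in parts:
        seq = 17
        if seq <= 2:
            break
    emit(parts)
    return parts

8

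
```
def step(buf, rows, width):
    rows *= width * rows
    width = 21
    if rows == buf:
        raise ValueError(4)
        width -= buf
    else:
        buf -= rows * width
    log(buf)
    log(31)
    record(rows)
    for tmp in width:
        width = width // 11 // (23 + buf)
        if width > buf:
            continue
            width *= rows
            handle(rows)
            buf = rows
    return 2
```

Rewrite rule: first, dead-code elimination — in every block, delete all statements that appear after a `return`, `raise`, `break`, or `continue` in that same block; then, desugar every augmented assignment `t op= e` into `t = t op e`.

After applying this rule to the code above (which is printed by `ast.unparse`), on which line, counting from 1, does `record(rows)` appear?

10

Transformed code:
def step(buf, rows, width):
    rows = rows * (width * rows)
    width = 21
    if rows == buf:
        raise ValueError(4)
    else:
        buf = buf - rows * width
    log(buf)
    log(31)
    record(rows)
    for tmp in width:
        width = width // 11 // (23 + buf)
        if width > buf:
            continue
    return 2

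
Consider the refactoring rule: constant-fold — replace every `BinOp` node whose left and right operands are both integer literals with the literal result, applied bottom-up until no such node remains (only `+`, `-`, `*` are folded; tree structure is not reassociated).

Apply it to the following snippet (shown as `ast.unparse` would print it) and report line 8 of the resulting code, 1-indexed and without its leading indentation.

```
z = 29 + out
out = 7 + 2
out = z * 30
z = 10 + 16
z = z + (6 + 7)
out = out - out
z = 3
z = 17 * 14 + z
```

z = 238 + z

Transformed code:
z = 29 + out
out = 9
out = z * 30
z = 26
z = z + 13
out = out - out
z = 3
z = 238 + z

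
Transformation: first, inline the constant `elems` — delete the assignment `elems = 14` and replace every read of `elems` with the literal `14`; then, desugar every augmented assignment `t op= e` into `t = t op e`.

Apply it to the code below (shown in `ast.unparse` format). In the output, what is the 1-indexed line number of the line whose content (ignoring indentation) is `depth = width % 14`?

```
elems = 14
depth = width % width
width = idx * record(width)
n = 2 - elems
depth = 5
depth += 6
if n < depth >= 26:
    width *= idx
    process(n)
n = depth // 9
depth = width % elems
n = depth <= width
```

10

Transformed code:
depth = width % width
width = idx * record(width)
n = 2 - 14
depth = 5
depth = depth + 6
if n < depth >= 26:
    width = width * idx
    process(n)
n = depth // 9
depth = width % 14
n = depth <= width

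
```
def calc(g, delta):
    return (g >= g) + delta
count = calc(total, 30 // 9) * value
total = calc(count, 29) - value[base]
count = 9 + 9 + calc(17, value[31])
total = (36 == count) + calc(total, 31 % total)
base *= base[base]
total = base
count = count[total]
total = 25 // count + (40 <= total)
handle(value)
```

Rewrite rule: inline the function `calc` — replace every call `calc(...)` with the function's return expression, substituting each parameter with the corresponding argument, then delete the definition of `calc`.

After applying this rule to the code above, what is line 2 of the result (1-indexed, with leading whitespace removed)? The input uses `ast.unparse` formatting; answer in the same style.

total = (count >= count) + 29 - value[base]

Transformed code:
count = ((total >= total) + 30 // 9) * value
total = (count >= count) + 29 - value[base]
count = 9 + 9 + ((17 >= 17) + value[31])
total = (36 == count) + ((total >= total) + 31 % total)
base *= base[base]
total = base
count = count[total]
total = 25 // count + (40 <= total)
handle(value)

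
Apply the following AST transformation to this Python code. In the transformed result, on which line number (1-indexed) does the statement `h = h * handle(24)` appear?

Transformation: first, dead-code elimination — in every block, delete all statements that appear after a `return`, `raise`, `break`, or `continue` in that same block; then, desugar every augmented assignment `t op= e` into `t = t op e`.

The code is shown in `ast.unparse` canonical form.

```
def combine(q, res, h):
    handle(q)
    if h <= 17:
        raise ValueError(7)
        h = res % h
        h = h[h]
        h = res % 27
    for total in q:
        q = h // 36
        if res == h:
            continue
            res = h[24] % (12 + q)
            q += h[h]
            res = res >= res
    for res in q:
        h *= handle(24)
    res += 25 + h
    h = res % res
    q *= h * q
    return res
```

Transformed code:
def combine(q, res, h):
    handle(q)
    if h <= 17:
        raise ValueError(7)
    for total in q:
        q = h // 36
        if res == h:
            continue
    for res in q:
        h = h * handle(24)
    res = res + (25 + h)
    h = res % res
    q = q * (h * q)
    return res

10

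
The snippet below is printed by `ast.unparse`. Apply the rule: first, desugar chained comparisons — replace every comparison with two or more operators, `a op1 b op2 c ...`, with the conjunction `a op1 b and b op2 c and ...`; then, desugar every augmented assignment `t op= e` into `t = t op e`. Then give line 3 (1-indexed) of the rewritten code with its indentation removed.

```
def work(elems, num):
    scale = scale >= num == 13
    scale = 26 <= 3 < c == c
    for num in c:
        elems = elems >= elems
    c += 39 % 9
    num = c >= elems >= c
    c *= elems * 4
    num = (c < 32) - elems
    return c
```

Transformed code:
def work(elems, num):
    scale = scale >= num and num == 13
    scale = 26 <= 3 and 3 < c and (c == c)
    for num in c:
        elems = elems >= elems
    c = c + 39 % 9
    num = c >= elems and elems >= c
    c = c * (elems * 4)
    num = (c < 32) - elems
    return c

scale = 26 <= 3 and 3 < c and (c == c)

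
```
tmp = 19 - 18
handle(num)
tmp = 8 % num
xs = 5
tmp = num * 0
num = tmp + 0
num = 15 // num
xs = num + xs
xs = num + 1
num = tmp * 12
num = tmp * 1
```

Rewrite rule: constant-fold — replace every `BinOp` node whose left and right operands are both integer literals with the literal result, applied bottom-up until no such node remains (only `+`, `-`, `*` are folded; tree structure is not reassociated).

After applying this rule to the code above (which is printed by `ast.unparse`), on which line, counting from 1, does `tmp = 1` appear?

Transformed code:
tmp = 1
handle(num)
tmp = 8 % num
xs = 5
tmp = num * 0
num = tmp + 0
num = 15 // num
xs = num + xs
xs = num + 1
num = tmp * 12
num = tmp * 1

1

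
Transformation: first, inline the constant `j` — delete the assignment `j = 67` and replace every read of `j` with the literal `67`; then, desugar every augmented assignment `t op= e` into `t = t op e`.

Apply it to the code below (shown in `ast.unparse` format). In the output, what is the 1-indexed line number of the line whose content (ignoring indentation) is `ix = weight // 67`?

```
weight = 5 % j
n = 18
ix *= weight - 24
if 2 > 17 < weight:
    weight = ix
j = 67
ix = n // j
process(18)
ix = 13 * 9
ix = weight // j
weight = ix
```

Transformed code:
weight = 5 % 67
n = 18
ix = ix * (weight - 24)
if 2 > 17 < weight:
    weight = ix
ix = n // 67
process(18)
ix = 13 * 9
ix = weight // 67
weight = ix

9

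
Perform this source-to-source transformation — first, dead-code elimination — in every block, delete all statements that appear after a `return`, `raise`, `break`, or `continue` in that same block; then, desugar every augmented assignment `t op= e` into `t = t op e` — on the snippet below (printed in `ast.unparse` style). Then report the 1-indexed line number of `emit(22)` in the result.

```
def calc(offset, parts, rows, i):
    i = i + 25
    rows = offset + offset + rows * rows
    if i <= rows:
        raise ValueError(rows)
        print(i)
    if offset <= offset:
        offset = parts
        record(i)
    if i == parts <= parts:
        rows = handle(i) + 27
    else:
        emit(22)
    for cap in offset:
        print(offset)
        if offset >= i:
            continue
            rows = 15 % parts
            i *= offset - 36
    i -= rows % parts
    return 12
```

12

Transformed code:
def calc(offset, parts, rows, i):
    i = i + 25
    rows = offset + offset + rows * rows
    if i <= rows:
        raise ValueError(rows)
    if offset <= offset:
        offset = parts
        record(i)
    if i == parts <= parts:
        rows = handle(i) + 27
    else:
        emit(22)
    for cap in offset:
        print(offset)
        if offset >= i:
            continue
    i = i - rows % parts
    return 12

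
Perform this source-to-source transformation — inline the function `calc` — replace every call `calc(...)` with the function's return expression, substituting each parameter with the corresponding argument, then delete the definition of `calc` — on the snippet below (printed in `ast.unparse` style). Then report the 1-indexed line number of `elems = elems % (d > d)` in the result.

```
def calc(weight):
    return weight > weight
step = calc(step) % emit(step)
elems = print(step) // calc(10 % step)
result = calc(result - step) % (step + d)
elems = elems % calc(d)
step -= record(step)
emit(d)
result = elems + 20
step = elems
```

Transformed code:
step = (step > step) % emit(step)
elems = print(step) // (10 % step > 10 % step)
result = (result - step > result - step) % (step + d)
elems = elems % (d > d)
step -= record(step)
emit(d)
result = elems + 20
step = elems

4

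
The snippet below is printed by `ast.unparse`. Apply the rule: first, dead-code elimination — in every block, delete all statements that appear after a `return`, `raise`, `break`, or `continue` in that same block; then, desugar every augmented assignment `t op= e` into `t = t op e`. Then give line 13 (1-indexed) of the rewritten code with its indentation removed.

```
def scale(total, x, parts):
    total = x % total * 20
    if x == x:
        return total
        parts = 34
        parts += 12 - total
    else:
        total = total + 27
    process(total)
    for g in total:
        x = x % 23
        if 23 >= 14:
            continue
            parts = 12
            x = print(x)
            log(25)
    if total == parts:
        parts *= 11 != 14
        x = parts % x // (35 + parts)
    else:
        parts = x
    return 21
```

parts = parts * (11 != 14)

Transformed code:
def scale(total, x, parts):
    total = x % total * 20
    if x == x:
        return total
    else:
        total = total + 27
    process(total)
    for g in total:
        x = x % 23
        if 23 >= 14:
            continue
    if total == parts:
        parts = parts * (11 != 14)
        x = parts % x // (35 + parts)
    else:
        parts = x
    return 21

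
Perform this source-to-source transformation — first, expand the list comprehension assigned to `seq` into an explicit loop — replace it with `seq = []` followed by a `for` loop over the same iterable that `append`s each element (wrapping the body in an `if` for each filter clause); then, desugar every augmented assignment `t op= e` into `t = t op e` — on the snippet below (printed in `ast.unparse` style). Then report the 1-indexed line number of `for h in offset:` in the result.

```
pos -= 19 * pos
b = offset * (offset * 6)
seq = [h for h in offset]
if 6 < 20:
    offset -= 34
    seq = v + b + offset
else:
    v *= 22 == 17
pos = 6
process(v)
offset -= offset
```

4

Transformed code:
pos = pos - 19 * pos
b = offset * (offset * 6)
seq = []
for h in offset:
    seq.append(h)
if 6 < 20:
    offset = offset - 34
    seq = v + b + offset
else:
    v = v * (22 == 17)
pos = 6
process(v)
offset = offset - offset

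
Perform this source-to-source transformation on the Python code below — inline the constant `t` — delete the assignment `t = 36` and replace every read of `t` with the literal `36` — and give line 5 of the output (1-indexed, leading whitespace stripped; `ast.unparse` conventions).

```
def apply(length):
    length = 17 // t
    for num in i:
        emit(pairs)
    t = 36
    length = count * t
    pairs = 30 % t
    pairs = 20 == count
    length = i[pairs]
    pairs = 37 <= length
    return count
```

Transformed code:
def apply(length):
    length = 17 // 36
    for num in i:
        emit(pairs)
    length = count * 36
    pairs = 30 % 36
    pairs = 20 == count
    length = i[pairs]
    pairs = 37 <= length
    return count

length = count * 36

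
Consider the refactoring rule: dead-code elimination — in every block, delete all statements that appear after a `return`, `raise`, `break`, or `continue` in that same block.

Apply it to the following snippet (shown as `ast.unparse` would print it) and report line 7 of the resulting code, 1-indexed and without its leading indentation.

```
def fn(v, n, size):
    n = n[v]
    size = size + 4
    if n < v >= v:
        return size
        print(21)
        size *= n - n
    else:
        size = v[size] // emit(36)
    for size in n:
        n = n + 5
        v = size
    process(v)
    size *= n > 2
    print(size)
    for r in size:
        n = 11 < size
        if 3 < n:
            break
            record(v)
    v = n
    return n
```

size = v[size] // emit(36)

Transformed code:
def fn(v, n, size):
    n = n[v]
    size = size + 4
    if n < v >= v:
        return size
    else:
        size = v[size] // emit(36)
    for size in n:
        n = n + 5
        v = size
    process(v)
    size *= n > 2
    print(size)
    for r in size:
        n = 11 < size
        if 3 < n:
            break
    v = n
    return n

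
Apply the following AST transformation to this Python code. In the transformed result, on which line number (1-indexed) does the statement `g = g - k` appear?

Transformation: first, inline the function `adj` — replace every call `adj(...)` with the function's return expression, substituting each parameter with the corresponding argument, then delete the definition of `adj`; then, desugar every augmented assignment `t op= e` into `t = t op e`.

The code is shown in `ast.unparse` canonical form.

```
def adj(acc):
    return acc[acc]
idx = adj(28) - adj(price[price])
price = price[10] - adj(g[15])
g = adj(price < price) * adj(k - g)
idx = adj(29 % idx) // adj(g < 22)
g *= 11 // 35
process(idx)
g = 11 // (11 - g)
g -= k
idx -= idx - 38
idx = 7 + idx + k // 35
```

Transformed code:
idx = 28[28] - price[price][price[price]]
price = price[10] - g[15][g[15]]
g = (price < price)[price < price] * (k - g)[k - g]
idx = (29 % idx)[29 % idx] // (g < 22)[g < 22]
g = g * (11 // 35)
process(idx)
g = 11 // (11 - g)
g = g - k
idx = idx - (idx - 38)
idx = 7 + idx + k // 35

8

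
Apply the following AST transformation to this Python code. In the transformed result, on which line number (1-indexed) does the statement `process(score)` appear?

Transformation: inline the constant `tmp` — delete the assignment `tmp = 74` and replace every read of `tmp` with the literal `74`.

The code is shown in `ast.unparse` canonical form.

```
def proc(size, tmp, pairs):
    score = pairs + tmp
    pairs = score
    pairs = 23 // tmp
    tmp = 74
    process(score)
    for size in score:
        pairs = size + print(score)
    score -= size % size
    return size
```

5

Transformed code:
def proc(size, tmp, pairs):
    score = pairs + 74
    pairs = score
    pairs = 23 // 74
    process(score)
    for size in score:
        pairs = size + print(score)
    score -= size % size
    return size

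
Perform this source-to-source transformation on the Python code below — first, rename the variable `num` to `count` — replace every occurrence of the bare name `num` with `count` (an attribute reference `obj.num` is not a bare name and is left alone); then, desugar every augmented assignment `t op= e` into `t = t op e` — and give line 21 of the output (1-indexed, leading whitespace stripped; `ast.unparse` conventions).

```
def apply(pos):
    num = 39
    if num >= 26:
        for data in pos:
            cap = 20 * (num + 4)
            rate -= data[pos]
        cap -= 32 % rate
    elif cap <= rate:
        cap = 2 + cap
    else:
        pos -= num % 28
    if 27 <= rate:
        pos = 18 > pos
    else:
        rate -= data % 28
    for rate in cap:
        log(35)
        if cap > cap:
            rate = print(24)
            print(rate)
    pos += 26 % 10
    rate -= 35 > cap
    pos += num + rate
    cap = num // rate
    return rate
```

Transformed code:
def apply(pos):
    count = 39
    if count >= 26:
        for data in pos:
            cap = 20 * (count + 4)
            rate = rate - data[pos]
        cap = cap - 32 % rate
    elif cap <= rate:
        cap = 2 + cap
    else:
        pos = pos - count % 28
    if 27 <= rate:
        pos = 18 > pos
    else:
        rate = rate - data % 28
    for rate in cap:
        log(35)
        if cap > cap:
            rate = print(24)
            print(rate)
    pos = pos + 26 % 10
    rate = rate - (35 > cap)
    pos = pos + (count + rate)
    cap = count // rate
    return rate

pos = pos + 26 % 10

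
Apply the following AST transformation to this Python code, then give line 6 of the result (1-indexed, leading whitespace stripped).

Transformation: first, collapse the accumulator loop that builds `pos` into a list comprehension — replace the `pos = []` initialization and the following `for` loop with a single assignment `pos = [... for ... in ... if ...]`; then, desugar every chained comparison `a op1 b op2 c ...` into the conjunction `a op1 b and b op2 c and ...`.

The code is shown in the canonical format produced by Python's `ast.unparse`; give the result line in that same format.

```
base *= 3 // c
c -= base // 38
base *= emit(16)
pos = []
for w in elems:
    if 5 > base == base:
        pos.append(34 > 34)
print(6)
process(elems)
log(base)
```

Transformed code:
base *= 3 // c
c -= base // 38
base *= emit(16)
pos = [34 > 34 for w in elems if 5 > base and base == base]
print(6)
process(elems)
log(base)

process(elems)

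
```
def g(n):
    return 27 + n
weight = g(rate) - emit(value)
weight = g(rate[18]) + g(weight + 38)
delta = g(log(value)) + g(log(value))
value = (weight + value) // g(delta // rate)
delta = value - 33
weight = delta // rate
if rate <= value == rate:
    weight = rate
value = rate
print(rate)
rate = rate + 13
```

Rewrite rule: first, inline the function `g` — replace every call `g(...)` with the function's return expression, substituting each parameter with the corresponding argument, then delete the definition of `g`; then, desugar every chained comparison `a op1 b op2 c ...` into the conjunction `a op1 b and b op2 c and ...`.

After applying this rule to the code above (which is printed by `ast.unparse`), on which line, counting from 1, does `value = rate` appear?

9

Transformed code:
weight = 27 + rate - emit(value)
weight = 27 + rate[18] + (27 + (weight + 38))
delta = 27 + log(value) + (27 + log(value))
value = (weight + value) // (27 + delta // rate)
delta = value - 33
weight = delta // rate
if rate <= value and value == rate:
    weight = rate
value = rate
print(rate)
rate = rate + 13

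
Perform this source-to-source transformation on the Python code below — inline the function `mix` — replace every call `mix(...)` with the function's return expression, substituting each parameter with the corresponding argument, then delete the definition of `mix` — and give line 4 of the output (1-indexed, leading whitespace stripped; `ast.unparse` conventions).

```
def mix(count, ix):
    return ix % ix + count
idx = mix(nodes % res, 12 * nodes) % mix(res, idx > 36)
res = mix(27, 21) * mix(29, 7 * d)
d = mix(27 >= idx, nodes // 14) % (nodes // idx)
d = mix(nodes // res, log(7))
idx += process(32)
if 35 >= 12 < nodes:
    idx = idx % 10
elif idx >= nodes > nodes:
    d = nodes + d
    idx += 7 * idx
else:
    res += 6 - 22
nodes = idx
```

d = log(7) % log(7) + nodes // res

Transformed code:
idx = (12 * nodes % (12 * nodes) + nodes % res) % ((idx > 36) % (idx > 36) + res)
res = (21 % 21 + 27) * (7 * d % (7 * d) + 29)
d = (nodes // 14 % (nodes // 14) + (27 >= idx)) % (nodes // idx)
d = log(7) % log(7) + nodes // res
idx += process(32)
if 35 >= 12 < nodes:
    idx = idx % 10
elif idx >= nodes > nodes:
    d = nodes + d
    idx += 7 * idx
else:
    res += 6 - 22
nodes = idx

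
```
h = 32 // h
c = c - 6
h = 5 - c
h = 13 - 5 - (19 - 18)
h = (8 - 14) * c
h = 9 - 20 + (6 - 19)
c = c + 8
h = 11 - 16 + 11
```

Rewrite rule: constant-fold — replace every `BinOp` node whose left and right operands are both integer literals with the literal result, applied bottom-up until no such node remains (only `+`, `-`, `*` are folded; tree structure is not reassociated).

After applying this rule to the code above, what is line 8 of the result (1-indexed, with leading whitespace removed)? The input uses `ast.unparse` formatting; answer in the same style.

h = 6

Transformed code:
h = 32 // h
c = c - 6
h = 5 - c
h = 7
h = -6 * c
h = -24
c = c + 8
h = 6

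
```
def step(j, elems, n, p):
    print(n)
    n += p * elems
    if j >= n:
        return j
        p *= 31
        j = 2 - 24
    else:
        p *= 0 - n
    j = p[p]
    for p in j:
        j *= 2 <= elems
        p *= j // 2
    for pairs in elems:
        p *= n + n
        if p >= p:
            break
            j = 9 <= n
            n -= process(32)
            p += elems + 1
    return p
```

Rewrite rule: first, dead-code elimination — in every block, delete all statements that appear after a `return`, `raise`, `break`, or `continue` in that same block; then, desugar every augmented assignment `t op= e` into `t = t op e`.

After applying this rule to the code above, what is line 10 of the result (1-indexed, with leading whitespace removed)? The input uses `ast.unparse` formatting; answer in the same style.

j = j * (2 <= elems)

Transformed code:
def step(j, elems, n, p):
    print(n)
    n = n + p * elems
    if j >= n:
        return j
    else:
        p = p * (0 - n)
    j = p[p]
    for p in j:
        j = j * (2 <= elems)
        p = p * (j // 2)
    for pairs in elems:
        p = p * (n + n)
        if p >= p:
            break
    return p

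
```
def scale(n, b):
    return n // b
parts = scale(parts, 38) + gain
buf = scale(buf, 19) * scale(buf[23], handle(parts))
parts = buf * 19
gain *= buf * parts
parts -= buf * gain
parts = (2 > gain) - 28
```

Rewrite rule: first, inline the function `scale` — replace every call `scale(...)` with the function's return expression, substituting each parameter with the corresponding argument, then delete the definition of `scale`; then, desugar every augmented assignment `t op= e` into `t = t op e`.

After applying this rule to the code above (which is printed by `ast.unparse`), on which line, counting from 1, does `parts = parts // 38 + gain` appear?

Transformed code:
parts = parts // 38 + gain
buf = buf // 19 * (buf[23] // handle(parts))
parts = buf * 19
gain = gain * (buf * parts)
parts = parts - buf * gain
parts = (2 > gain) - 28

1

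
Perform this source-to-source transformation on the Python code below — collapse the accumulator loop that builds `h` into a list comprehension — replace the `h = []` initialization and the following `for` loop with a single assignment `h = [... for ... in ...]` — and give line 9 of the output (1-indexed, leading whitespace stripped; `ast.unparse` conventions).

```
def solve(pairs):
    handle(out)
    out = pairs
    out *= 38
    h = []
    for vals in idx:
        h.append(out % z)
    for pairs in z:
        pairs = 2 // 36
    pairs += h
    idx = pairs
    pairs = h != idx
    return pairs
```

Transformed code:
def solve(pairs):
    handle(out)
    out = pairs
    out *= 38
    h = [out % z for vals in idx]
    for pairs in z:
        pairs = 2 // 36
    pairs += h
    idx = pairs
    pairs = h != idx
    return pairs

idx = pairs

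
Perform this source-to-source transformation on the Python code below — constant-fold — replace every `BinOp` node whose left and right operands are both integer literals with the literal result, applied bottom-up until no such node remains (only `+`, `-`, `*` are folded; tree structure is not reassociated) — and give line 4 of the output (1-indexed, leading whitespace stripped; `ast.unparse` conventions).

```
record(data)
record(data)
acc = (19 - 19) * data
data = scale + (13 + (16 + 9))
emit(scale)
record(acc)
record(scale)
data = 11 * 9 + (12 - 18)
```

data = scale + 38

Transformed code:
record(data)
record(data)
acc = 0 * data
data = scale + 38
emit(scale)
record(acc)
record(scale)
data = 93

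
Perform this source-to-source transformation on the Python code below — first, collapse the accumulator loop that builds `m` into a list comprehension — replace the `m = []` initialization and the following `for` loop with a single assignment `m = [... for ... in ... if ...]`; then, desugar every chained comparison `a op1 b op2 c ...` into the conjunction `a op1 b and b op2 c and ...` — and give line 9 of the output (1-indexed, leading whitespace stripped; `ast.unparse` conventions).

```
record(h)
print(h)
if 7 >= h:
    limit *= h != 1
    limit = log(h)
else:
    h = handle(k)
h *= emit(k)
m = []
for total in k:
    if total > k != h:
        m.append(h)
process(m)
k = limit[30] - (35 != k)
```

Transformed code:
record(h)
print(h)
if 7 >= h:
    limit *= h != 1
    limit = log(h)
else:
    h = handle(k)
h *= emit(k)
m = [h for total in k if total > k and k != h]
process(m)
k = limit[30] - (35 != k)

m = [h for total in k if total > k and k != h]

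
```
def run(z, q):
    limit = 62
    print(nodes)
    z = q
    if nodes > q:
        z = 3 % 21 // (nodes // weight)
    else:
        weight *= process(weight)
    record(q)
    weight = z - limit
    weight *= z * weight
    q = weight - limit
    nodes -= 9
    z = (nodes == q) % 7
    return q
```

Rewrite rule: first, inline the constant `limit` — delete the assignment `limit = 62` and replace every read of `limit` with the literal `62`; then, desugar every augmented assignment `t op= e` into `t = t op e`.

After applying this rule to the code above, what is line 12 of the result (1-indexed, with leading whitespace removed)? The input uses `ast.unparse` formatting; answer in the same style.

nodes = nodes - 9

Transformed code:
def run(z, q):
    print(nodes)
    z = q
    if nodes > q:
        z = 3 % 21 // (nodes // weight)
    else:
        weight = weight * process(weight)
    record(q)
    weight = z - 62
    weight = weight * (z * weight)
    q = weight - 62
    nodes = nodes - 9
    z = (nodes == q) % 7
    return q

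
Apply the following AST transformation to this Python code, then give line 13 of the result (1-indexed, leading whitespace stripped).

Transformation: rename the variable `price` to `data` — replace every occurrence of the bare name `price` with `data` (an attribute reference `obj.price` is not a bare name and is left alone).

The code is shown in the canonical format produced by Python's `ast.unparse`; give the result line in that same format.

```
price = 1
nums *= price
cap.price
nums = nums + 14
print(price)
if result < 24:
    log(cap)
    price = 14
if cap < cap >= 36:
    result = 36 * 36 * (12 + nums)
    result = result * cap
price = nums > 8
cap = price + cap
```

cap = data + cap

Transformed code:
data = 1
nums *= data
cap.price
nums = nums + 14
print(data)
if result < 24:
    log(cap)
    data = 14
if cap < cap >= 36:
    result = 36 * 36 * (12 + nums)
    result = result * cap
data = nums > 8
cap = data + cap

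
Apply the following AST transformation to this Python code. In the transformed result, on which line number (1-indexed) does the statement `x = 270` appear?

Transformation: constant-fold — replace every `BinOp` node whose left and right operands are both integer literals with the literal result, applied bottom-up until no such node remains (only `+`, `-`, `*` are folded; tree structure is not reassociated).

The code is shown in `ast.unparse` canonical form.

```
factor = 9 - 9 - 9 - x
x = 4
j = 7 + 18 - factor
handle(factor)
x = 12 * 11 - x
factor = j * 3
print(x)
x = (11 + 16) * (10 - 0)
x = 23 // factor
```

8

Transformed code:
factor = -9 - x
x = 4
j = 25 - factor
handle(factor)
x = 132 - x
factor = j * 3
print(x)
x = 270
x = 23 // factor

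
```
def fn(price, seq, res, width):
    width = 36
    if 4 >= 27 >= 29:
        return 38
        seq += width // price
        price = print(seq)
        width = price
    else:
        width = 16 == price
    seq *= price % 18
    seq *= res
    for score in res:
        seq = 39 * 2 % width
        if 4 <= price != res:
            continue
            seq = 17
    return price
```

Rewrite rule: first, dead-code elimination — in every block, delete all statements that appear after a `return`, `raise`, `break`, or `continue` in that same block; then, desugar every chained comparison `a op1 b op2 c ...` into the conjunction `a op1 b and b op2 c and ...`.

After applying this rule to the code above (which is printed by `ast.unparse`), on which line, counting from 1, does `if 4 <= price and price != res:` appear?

Transformed code:
def fn(price, seq, res, width):
    width = 36
    if 4 >= 27 and 27 >= 29:
        return 38
    else:
        width = 16 == price
    seq *= price % 18
    seq *= res
    for score in res:
        seq = 39 * 2 % width
        if 4 <= price and price != res:
            continue
    return price

11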